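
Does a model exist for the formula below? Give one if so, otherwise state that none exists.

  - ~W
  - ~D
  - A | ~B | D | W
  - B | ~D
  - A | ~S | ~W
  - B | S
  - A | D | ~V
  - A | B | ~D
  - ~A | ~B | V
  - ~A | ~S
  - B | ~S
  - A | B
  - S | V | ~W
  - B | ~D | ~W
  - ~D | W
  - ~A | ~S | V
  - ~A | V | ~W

Unit clause (~W) forces W = False.
Unit clause (~D) forces D = False.
Try B = False:
  (B | S) forces S = True.
  clause (B | ~S) is falsified — backtrack.
So B = True.
  then (A | ~B | D | W) forces A = True.
  then (~A | ~B | V) forces V = True.
  then (~A | ~S) forces S = False.
All clauses satisfied.

B=T, A=T, W=F, S=F, D=F, V=T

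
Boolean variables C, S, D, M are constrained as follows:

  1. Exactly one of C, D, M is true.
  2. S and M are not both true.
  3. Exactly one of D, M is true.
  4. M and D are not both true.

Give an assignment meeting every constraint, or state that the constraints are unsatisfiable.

C=F, S=F, D=T, M=F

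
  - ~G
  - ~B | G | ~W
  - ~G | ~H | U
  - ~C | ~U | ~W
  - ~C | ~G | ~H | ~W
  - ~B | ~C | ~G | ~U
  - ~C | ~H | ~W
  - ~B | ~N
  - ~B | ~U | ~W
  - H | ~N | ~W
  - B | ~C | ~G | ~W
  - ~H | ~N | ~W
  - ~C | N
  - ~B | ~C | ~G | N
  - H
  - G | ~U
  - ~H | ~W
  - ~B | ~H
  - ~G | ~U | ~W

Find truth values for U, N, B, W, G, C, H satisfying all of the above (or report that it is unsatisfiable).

U=F, N=F, B=F, W=F, G=F, C=F, H=T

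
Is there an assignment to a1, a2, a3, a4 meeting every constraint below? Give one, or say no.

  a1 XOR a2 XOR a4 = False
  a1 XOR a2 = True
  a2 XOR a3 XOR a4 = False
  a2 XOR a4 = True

a1 = True; a2 = False; a3 = True; a4 = True

a1 XOR a2 XOR a4 = T XOR F XOR T = False ✓
a1 XOR a2 = T XOR F = True ✓
a2 XOR a3 XOR a4 = F XOR T XOR T = False ✓
a2 XOR a4 = F XOR T = True ✓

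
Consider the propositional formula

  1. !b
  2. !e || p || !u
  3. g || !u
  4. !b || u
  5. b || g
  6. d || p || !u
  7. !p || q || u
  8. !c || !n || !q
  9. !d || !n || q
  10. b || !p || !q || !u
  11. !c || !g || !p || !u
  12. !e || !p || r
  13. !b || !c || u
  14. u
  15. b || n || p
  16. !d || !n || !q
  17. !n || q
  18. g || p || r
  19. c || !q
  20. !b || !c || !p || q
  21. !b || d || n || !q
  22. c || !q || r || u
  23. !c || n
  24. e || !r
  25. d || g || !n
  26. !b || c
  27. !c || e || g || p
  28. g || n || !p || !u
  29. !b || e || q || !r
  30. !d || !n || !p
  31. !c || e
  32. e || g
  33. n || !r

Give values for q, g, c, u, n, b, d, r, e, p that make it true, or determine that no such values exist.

Unit clause (!b) forces b = False.
In (b || g) only g is left, so g = True.
Unit clause (u) forces u = True.
Try q = True:
  (b || !p || !q || !u) forces p = False.
  (!e || p || !u) forces e = False.
  (d || p || !u) forces d = True.
  (b || n || p) forces n = True.
  clause (!d || !n || !q) is falsified — backtrack.
So q = False.
  then (!n || q) forces n = False.
  then (!c || n) forces c = False.
  then (n || !r) forces r = False.
  then (b || n || p) forces p = True.
  then (!e || !p || r) forces e = False.
Set d = True.
All clauses satisfied.

q = False, g = True, c = False, u = True, n = False, b = False, d = True, r = False, e = False, p = True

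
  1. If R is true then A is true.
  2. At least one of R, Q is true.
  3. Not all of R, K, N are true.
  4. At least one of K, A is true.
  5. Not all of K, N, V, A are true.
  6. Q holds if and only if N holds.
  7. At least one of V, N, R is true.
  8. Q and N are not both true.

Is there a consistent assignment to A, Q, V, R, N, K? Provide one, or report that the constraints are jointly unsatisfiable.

A: True, Q: False, V: False, R: True, N: False, K: True

  (1) R=T ⇒ A: T ✓
  (2) {R, Q}: 1 true — at least one ✓
  (3) {R, K, N}: 2/3 true — not all ✓
  (4) {K, A}: 2 true — at least one ✓
  (5) {K, N, V, A}: 2/4 true — not all ✓
  (6) Q=F, N=F — same ✓
  (7) {V, N, R}: 1 true — at least one ✓
  (8) Q=F, N=F — not both ✓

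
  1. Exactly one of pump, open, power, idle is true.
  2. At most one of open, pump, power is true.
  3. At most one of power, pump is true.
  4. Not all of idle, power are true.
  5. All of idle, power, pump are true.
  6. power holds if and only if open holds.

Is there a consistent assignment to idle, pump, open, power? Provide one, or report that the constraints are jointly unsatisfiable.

Case idle = True:
  (1) with idle=T forces pump = False.
  Constraint (5) is violated (pump=F) — contradiction.
Case idle = False:
  Constraint (5) is violated (idle=F) — contradiction.
Both cases fail — unsatisfiable.

The formula is unsatisfiable.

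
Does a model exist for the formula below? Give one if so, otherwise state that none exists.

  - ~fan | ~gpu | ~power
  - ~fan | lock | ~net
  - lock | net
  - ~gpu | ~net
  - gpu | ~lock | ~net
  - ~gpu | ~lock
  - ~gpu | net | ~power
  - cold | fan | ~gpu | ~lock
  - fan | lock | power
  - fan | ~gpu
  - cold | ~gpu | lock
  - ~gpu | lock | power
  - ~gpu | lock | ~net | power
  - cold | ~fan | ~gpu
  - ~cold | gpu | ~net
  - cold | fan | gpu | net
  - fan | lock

Set power = False.
Try gpu = True:
  (~gpu | ~net) forces net = False.
  (lock | net) forces lock = True.
  clause (~gpu | ~lock) is falsified — backtrack.
So gpu = False.
Set lock = True.
  then (gpu | ~lock | ~net) forces net = False.
Set fan = True.
Set cold = True.
All clauses satisfied.

power = False; gpu = False; lock = True; fan = True; cold = True; net = False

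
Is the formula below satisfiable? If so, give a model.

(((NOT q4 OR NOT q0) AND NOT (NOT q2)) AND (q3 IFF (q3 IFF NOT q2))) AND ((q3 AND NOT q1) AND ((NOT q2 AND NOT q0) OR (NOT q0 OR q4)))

Unsatisfiable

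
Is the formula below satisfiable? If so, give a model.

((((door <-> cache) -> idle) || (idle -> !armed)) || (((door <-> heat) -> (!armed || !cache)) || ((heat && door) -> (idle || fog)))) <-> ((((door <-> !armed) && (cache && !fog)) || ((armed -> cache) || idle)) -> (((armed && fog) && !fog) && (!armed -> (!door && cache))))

heat=T; armed=T; idle=F; fog=T; door=T; cache=F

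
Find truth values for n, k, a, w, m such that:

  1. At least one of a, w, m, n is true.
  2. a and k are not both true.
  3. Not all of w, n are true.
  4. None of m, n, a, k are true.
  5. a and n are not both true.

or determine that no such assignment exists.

n=F, k=F, a=F, w=T, m=F

  (1) {a, w, m, n}: 1 true — at least one ✓
  (2) a=F, k=F — not both ✓
  (3) {w, n}: 1/2 true — not all ✓
  (4) {m, n, a, k}: 0 true — none ✓
  (5) a=F, n=F — not both ✓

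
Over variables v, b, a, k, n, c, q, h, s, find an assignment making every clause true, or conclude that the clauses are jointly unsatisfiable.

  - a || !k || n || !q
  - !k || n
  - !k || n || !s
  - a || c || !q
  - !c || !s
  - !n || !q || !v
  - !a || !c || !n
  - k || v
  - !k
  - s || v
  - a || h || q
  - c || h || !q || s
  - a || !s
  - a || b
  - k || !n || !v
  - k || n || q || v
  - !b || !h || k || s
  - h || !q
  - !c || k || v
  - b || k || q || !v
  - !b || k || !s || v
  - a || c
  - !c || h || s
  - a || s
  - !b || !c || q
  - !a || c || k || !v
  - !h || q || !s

v=T, b=F, a=T, k=F, n=F, c=T, q=T, h=T, s=F

Unit clause (!k) forces k = False.
In (k || v) only v is left, so v = True.
In (k || !n || !v) only !n is left, so n = False.
Set b = False.
  then (a || b) forces a = True.
  then (b || k || q || !v) forces q = True.
  then (!a || c || k || !v) forces c = True.
  then (!c || !s) forces s = False.
  then (h || !q) forces h = True.
All clauses satisfied.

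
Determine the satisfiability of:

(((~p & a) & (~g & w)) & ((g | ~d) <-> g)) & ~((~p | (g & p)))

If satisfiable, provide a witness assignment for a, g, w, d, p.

The formula is unsatisfiable.

Case p = True: the conjunct ~p is False.
Case p = False: the conjunct ~((~p | (g & p))) becomes ~((True | False)) = False.
Both cases fail — unsatisfiable.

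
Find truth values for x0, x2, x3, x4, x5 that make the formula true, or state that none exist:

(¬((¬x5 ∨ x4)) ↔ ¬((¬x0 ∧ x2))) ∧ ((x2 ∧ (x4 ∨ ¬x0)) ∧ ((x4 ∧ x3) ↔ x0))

x0: False, x2: True, x3: False, x4: True, x5: True

  ¬((¬x5 ∨ x4)) ↔ ¬((¬x0 ∧ x2)) = True
    ¬((¬x5 ∨ x4)) = False
      ¬x5 ∨ x4 = True
        ¬x5 = False
    ¬((¬x0 ∧ x2)) = False
      ¬x0 ∧ x2 = True
        ¬x0 = True
  (x2 ∧ (x4 ∨ ¬x0)) ∧ ((x4 ∧ x3) ↔ x0) = True
    x2 ∧ (x4 ∨ ¬x0) = True
      x4 ∨ ¬x0 = True
        ¬x0 = True
    (x4 ∧ x3) ↔ x0 = True
      x4 ∧ x3 = False
Both conjuncts True, so the formula holds.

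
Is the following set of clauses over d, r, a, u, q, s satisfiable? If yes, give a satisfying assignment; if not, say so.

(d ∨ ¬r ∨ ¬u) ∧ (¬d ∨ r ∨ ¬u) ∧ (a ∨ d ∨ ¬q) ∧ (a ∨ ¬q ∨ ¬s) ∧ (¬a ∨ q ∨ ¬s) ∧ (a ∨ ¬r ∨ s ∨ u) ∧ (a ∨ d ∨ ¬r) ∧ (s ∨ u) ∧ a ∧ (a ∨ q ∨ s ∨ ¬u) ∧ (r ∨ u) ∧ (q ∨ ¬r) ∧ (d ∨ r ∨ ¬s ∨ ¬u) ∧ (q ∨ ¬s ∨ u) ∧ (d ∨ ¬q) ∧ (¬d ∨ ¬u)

Unit clause (a) forces a = True.
Set d = False.
  then (d ∨ ¬q) forces q = False.
  then (¬a ∨ q ∨ ¬s) forces s = False.
  then (s ∨ u) forces u = True.
  then (q ∨ ¬r) forces r = False.
All clauses satisfied.

d=F; r=F; a=T; u=T; q=F; s=F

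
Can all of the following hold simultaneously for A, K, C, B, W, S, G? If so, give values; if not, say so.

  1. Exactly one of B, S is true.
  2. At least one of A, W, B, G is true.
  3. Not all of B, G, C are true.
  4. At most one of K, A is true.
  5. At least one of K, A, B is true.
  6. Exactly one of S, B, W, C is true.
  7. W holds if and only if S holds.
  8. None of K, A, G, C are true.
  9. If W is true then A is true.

A=F; K=F; C=F; B=T; W=F; S=F; G=F

  (1) {B, S}: 1 true — exactly one ✓
  (2) {A, W, B, G}: 1 true — at least one ✓
  (3) {B, G, C}: 1/3 true — not all ✓
  (4) {K, A}: 0 true — at most one ✓
  (5) {K, A, B}: 1 true — at least one ✓
  (6) {S, B, W, C}: 1 true — exactly one ✓
  (7) W=F, S=F — same ✓
  (8) {K, A, G, C}: 0 true — none ✓
  (9) W=F ⇒ A: vacuous ✓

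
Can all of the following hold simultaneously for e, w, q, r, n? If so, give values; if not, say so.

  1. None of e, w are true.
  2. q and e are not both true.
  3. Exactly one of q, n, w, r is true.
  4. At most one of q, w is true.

e = False, w = False, q = True, r = False, n = False

  (1) {e, w}: 0 true — none ✓
  (2) q=T, e=F — not both ✓
  (3) {q, n, w, r}: 1 true — exactly one ✓
  (4) {q, w}: 1 true — at most one ✓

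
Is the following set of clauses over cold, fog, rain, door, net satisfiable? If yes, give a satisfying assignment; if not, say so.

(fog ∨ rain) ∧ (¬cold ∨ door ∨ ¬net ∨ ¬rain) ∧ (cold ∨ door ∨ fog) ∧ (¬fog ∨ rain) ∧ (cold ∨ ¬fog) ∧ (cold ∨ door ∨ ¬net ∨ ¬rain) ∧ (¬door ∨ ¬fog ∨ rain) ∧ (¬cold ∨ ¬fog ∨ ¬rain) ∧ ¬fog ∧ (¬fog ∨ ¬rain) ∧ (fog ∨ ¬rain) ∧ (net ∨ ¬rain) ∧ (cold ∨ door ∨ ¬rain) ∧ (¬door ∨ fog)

Case fog = True:
  Clause (¬fog) is falsified — contradiction.
Case fog = False:
  (fog ∨ rain) forces rain = True.
  Clause (fog ∨ ¬rain) is falsified — contradiction.
Both cases fail, so the formula is unsatisfiable.

Unsatisfiable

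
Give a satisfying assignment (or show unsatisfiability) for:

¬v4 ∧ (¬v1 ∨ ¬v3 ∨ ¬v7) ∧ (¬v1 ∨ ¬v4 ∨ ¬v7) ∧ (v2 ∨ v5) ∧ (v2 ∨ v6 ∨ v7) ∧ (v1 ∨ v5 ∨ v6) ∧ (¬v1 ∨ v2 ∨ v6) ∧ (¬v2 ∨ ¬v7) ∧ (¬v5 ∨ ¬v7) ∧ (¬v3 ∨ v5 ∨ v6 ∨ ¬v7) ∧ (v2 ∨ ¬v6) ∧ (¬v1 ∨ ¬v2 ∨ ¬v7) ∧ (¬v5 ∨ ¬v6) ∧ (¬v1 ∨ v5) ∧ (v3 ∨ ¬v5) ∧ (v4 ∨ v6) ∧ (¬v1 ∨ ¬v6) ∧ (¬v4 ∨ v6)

v1: False, v2: True, v3: False, v4: False, v5: False, v6: True, v7: False

Unit clause (¬v4) forces v4 = False.
In (v4 ∨ v6) only v6 is left, so v6 = True.
In (¬v1 ∨ ¬v6) only ¬v1 is left, so v1 = False.
In (v2 ∨ ¬v6) only v2 is left, so v2 = True.
In (¬v5 ∨ ¬v6) only ¬v5 is left, so v5 = False.
In (¬v2 ∨ ¬v7) only ¬v7 is left, so v7 = False.
Set v3 = False.
All clauses satisfied.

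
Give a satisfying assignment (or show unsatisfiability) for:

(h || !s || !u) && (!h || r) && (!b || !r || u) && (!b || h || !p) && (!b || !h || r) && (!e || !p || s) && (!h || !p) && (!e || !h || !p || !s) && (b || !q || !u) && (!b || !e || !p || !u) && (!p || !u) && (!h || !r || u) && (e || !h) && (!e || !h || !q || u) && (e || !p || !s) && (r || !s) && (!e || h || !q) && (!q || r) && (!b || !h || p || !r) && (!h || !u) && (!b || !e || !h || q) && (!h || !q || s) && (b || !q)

Set u = True.
  then (!p || !u) forces p = False.
  then (!h || !u) forces h = False.
  then (h || !s || !u) forces s = False.
Set q = False.
Set b = True.
Set e = False.
Set r = False.
All clauses satisfied.

u = True, p = False, q = False, s = False, h = False, b = True, e = False, r = False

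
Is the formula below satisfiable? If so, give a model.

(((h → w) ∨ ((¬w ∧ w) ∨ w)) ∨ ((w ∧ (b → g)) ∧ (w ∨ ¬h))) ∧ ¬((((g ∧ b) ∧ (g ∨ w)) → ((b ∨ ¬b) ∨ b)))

UNSATISFIABLE

The conjunct ¬((((g ∧ b) ∧ (g ∨ w)) → ((b ∨ ¬b) ∨ b))) is unsatisfiable on its own:
  w=F, g=F, b=F: evaluates to False.
  w=F, g=F, b=T: evaluates to False.
  w=F, g=T, b=F: evaluates to False.
  w=F, g=T, b=T: evaluates to False.
  w=T, g=F, b=F: evaluates to False.
  w=T, g=F, b=T: evaluates to False.
  w=T, g=T, b=F: evaluates to False.
  w=T, g=T, b=T: evaluates to False.
So the whole conjunction is unsatisfiable.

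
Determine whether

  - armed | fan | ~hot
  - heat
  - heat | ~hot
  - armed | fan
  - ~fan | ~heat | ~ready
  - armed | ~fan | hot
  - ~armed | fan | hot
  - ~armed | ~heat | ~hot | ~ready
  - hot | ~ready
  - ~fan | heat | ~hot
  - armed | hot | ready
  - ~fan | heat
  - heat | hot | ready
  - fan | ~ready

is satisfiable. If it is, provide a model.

Unit clause (heat) forces heat = True.
Set fan = True.
  then (~fan | ~heat | ~ready) forces ready = False.
Set armed = False.
  then (armed | ~fan | hot) forces hot = True.
All clauses satisfied.

fan=T, heat=T, armed=F, ready=F, hot=T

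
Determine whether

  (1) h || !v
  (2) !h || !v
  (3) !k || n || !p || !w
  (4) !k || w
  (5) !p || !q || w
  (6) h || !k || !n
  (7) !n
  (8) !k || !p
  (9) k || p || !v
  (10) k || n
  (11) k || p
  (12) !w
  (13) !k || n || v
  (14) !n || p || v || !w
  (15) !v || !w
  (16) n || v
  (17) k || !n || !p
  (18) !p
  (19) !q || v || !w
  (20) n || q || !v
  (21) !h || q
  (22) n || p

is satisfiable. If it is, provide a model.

Case p = True:
  Clause (!p) is falsified — contradiction.
Case p = False:
  (!n) forces n = False.
  Clause (n || p) is falsified — contradiction.
Both cases fail, so the formula is unsatisfiable.

UNSATISFIABLE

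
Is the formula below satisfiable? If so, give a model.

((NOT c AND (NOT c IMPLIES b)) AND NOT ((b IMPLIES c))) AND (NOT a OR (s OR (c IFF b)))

a=F; b=T; c=F; s=F

  (NOT c AND (NOT c IMPLIES b)) AND NOT ((b IMPLIES c)) = True
    NOT c AND (NOT c IMPLIES b) = True
      NOT c = True
      NOT c IMPLIES b = True
        NOT c = True
    NOT ((b IMPLIES c)) = True
      b IMPLIES c = False
  NOT a OR (s OR (c IFF b)) = True
    NOT a = True
    s OR (c IFF b) = False
      c IFF b = False
Both conjuncts True, so the formula holds.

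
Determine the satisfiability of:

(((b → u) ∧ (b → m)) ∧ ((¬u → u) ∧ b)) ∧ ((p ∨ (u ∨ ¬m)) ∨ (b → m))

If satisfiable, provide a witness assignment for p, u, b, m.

p = True, u = True, b = True, m = True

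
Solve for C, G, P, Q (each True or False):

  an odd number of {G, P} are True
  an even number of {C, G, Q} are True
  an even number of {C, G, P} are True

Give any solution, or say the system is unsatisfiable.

C: True; G: False; P: True; Q: True

{G, P}: 1 true → odd ✓
{C, G, Q}: 2 true → even ✓
{C, G, P}: 2 true → even ✓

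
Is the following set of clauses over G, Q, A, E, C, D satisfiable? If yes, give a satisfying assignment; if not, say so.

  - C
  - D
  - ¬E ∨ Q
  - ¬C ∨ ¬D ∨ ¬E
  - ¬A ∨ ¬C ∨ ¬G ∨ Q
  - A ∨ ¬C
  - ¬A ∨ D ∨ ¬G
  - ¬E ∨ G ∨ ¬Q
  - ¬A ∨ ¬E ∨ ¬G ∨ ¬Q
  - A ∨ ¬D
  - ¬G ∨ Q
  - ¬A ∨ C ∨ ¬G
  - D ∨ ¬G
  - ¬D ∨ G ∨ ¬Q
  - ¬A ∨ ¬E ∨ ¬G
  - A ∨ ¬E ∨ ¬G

G = False, Q = False, A = True, E = False, C = True, D = True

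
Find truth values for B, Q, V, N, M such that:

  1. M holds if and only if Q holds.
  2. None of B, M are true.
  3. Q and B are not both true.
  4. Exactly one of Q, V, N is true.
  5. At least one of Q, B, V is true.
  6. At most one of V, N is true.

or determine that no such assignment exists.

B: False; Q: False; V: True; N: False; M: False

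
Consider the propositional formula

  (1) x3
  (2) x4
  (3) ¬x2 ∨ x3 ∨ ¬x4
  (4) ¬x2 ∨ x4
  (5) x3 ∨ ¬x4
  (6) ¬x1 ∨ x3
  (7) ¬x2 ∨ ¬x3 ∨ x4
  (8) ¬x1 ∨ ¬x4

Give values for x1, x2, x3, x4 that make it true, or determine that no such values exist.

x1 = False; x2 = True; x3 = True; x4 = True

Unit clause (x3) forces x3 = True.
Unit clause (x4) forces x4 = True.
In (¬x1 ∨ ¬x4) only ¬x1 is left, so x1 = False.
Set x2 = True.
All clauses satisfied.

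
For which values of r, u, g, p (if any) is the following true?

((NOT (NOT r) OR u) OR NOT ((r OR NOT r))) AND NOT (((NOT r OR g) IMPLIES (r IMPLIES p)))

r = True; u = True; g = True; p = False

  (NOT (NOT r) OR u) OR NOT ((r OR NOT r)) = True
    NOT (NOT r) OR u = True
      NOT (NOT r) = True
        NOT r = False
    NOT ((r OR NOT r)) = False
      r OR NOT r = True
        NOT r = False
  NOT (((NOT r OR g) IMPLIES (r IMPLIES p))) = True
    (NOT r OR g) IMPLIES (r IMPLIES p) = False
      NOT r OR g = True
        NOT r = False
      r IMPLIES p = False
Both conjuncts True, so the formula holds.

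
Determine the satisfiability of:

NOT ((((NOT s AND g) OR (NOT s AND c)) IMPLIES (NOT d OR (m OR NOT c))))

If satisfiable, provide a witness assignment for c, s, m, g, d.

c = True; s = False; m = False; g = False; d = True

  NOT ((((NOT s AND g) OR (NOT s AND c)) IMPLIES (NOT d OR (m OR NOT c)))) = True
    ((NOT s AND g) OR (NOT s AND c)) IMPLIES (NOT d OR (m OR NOT c)) = False
      (NOT s AND g) OR (NOT s AND c) = True
        NOT s AND g = False
          NOT s = True
        NOT s AND c = True
          NOT s = True
      NOT d OR (m OR NOT c) = False
        NOT d = False
        m OR NOT c = False
          NOT c = False
The formula evaluates to True.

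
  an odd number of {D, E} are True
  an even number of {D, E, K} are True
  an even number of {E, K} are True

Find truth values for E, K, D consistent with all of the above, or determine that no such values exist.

E = True, K = True, D = False

{D, E}: 1 true → odd ✓
{D, E, K}: 2 true → even ✓
{E, K}: 2 true → even ✓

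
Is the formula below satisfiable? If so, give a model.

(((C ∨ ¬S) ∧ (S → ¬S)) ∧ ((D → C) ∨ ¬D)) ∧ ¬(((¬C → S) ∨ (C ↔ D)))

Case S = True: the conjunct S → ¬S becomes True → ¬True = False.
Case S = False: the formula simplifies to ((D → C) ∨ ¬D) ∧ ¬((C ∨ (C ↔ D))).
  C = True: the conjunct ¬((C ∨ (C ↔ D))) becomes ¬((True ∨ D)) = False.
  C = False: simplifies to (¬D ∨ ¬D) ∧ ¬(¬D).
    D = True: the conjunct ¬D ∨ ¬D becomes ¬True ∨ ¬True = False.
    D = False: the conjunct ¬(¬D) becomes ¬(¬False) = False.
Both cases fail — unsatisfiable.

No satisfying assignment exists.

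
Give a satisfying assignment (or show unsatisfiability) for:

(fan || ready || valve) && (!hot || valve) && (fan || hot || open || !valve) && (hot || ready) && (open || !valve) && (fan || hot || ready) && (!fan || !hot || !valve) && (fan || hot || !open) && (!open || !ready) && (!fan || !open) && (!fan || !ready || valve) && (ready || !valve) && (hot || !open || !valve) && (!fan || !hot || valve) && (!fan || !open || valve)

Try ready = False:
  (hot || ready) forces hot = True.
  (!hot || valve) forces valve = True.
  clause (ready || !valve) is falsified — backtrack.
So ready = True.
  then (!open || !ready) forces open = False.
  then (open || !valve) forces valve = False.
  then (!fan || !ready || valve) forces fan = False.
  then (!hot || valve) forces hot = False.
All clauses satisfied.

ready: True, open: False, hot: False, fan: False, valve: False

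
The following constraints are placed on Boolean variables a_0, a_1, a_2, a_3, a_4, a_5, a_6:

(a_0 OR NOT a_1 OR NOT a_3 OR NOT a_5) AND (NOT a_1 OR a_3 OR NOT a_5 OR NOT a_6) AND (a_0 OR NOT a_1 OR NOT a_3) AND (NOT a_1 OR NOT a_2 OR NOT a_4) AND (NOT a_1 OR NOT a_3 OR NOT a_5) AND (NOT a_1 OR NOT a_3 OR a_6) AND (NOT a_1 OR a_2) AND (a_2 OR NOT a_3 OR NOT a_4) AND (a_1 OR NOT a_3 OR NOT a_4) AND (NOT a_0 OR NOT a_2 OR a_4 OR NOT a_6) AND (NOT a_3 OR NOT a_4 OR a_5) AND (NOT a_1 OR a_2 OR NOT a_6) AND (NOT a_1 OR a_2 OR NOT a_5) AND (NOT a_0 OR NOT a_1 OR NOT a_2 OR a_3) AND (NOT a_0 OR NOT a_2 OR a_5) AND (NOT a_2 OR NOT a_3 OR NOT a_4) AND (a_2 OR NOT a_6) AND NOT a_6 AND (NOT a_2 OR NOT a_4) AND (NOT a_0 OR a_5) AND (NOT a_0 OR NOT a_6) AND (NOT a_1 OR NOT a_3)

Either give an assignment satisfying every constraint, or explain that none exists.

a_0 = False, a_1 = False, a_2 = True, a_3 = True, a_4 = False, a_5 = True, a_6 = False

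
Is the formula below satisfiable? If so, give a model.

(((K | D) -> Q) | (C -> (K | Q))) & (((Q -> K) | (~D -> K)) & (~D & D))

Case D = True: the conjunct ~D is False.
Case D = False: the conjunct D is False.
Both cases fail — unsatisfiable.

Unsatisfiable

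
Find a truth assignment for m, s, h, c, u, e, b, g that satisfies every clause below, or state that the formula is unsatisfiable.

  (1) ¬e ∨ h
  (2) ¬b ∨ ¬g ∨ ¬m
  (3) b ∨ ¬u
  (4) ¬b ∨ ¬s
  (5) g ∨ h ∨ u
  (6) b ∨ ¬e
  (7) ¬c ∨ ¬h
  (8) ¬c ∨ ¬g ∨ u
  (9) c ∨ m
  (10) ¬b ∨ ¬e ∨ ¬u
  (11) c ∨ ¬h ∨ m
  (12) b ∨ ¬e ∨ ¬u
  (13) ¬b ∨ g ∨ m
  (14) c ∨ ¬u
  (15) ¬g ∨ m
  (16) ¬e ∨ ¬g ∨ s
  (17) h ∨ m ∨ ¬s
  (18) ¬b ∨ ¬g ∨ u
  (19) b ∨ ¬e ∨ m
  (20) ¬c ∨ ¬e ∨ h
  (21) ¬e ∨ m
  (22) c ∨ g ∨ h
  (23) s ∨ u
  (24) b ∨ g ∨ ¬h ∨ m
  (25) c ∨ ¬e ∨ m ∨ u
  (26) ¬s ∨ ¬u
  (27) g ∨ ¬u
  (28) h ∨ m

Try m = False:
  (c ∨ m) forces c = True.
  (¬c ∨ ¬h) forces h = False.
  clause (h ∨ m) is falsified — backtrack.
So m = True.
Try s = False:
  (s ∨ u) forces u = True.
  (b ∨ ¬u) forces b = True.
  (¬b ∨ ¬g ∨ ¬m) forces g = False.
  clause (g ∨ ¬u) is falsified — backtrack.
So s = True.
  then (¬b ∨ ¬s) forces b = False.
  then (b ∨ ¬e) forces e = False.
  then (¬s ∨ ¬u) forces u = False.
Set h = False.
  then (g ∨ h ∨ u) forces g = True.
  then (¬c ∨ ¬g ∨ u) forces c = False.
All clauses satisfied.

m = True, s = True, h = False, c = False, u = False, e = False, b = False, g = True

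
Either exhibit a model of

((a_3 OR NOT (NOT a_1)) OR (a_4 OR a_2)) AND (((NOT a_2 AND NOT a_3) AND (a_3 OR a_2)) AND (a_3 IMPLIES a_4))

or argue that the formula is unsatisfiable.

Case a_3 = True: the conjunct NOT a_3 is False.
Case a_3 = False: the formula simplifies to (NOT (NOT a_1) OR (a_4 OR a_2)) AND (NOT a_2 AND a_2).
  a_2 = True: the conjunct NOT a_2 is False.
  a_2 = False: the conjunct a_2 is False.
Both cases fail — unsatisfiable.

Unsatisfiable — no assignment works.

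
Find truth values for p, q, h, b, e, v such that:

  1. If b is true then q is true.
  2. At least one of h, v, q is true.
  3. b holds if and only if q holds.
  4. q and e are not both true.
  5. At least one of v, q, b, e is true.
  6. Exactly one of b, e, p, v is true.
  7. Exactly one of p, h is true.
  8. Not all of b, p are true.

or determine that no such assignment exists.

p = False, q = False, h = True, b = False, e = False, v = True

  (1) b=F ⇒ q: vacuous ✓
  (2) {h, v, q}: 2 true — at least one ✓
  (3) b=F, q=F — same ✓
  (4) q=F, e=F — not both ✓
  (5) {v, q, b, e}: 1 true — at least one ✓
  (6) {b, e, p, v}: 1 true — exactly one ✓
  (7) {p, h}: 1 true — exactly one ✓
  (8) {b, p}: 0/2 true — not all ✓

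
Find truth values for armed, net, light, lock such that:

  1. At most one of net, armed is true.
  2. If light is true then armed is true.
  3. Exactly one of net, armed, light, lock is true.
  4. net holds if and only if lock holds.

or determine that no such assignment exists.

armed = True, net = False, light = False, lock = False

  (1) {net, armed}: 1 true — at most one ✓
  (2) light=F ⇒ armed: vacuous ✓
  (3) {net, armed, light, lock}: 1 true — exactly one ✓
  (4) net=F, lock=F — same ✓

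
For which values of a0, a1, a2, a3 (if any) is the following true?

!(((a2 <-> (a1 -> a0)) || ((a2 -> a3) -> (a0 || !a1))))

a0 = False, a1 = True, a2 = True, a3 = True

  !(((a2 <-> (a1 -> a0)) || ((a2 -> a3) -> (a0 || !a1)))) = True
    (a2 <-> (a1 -> a0)) || ((a2 -> a3) -> (a0 || !a1)) = False
      a2 <-> (a1 -> a0) = False
        a1 -> a0 = False
      (a2 -> a3) -> (a0 || !a1) = False
        a2 -> a3 = True
        a0 || !a1 = False
          !a1 = False
The formula evaluates to True.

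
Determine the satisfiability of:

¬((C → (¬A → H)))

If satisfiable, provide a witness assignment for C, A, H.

C=T; A=F; H=F

  ¬((C → (¬A → H))) = True
    C → (¬A → H) = False
      ¬A → H = False
        ¬A = True
The formula evaluates to True.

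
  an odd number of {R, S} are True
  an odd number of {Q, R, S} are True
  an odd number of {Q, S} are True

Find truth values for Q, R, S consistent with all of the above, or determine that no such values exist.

Q: False, R: False, S: True

{R, S}: 1 true → odd ✓
{Q, R, S}: 1 true → odd ✓
{Q, S}: 1 true → odd ✓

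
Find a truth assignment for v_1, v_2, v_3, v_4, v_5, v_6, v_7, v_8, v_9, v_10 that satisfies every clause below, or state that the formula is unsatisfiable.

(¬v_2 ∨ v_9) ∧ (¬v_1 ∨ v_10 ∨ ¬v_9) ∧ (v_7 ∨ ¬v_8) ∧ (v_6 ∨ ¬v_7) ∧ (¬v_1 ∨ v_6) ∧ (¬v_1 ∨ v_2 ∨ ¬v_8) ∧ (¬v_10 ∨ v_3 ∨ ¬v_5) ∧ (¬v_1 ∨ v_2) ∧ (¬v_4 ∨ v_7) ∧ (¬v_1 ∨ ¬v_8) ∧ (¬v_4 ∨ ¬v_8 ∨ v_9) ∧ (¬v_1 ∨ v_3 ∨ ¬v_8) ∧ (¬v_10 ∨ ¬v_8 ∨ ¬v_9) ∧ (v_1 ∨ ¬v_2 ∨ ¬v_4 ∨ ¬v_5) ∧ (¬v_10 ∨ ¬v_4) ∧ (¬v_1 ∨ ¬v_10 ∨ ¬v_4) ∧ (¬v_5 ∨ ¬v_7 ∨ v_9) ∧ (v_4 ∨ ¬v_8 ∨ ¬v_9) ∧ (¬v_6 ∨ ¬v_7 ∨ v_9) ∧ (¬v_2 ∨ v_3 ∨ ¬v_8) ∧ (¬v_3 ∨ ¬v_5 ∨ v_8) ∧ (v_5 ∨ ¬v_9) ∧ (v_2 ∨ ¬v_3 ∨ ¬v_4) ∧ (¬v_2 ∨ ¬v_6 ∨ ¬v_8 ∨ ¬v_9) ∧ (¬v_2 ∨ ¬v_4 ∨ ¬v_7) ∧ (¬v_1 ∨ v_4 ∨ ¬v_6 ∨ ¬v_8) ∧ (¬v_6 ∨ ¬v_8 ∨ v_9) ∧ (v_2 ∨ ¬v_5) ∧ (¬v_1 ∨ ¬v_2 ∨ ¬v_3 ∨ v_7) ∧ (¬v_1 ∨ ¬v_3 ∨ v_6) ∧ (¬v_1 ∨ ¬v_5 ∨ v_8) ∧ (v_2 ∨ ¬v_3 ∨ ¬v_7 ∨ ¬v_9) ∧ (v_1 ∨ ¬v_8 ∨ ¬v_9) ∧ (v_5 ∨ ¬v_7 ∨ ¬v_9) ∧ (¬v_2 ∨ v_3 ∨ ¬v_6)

Set v_1 = False.
Set v_2 = False.
  then (v_2 ∨ ¬v_5) forces v_5 = False.
  then (v_5 ∨ ¬v_9) forces v_9 = False.
Set v_3 = True.
  then (v_2 ∨ ¬v_3 ∨ ¬v_4) forces v_4 = False.
Set v_6 = True.
  then (¬v_6 ∨ ¬v_7 ∨ v_9) forces v_7 = False.
  then (¬v_6 ∨ ¬v_8 ∨ v_9) forces v_8 = False.
Set v_10 = True.
All clauses satisfied.

v_1: False, v_2: False, v_3: True, v_4: False, v_5: False, v_6: True, v_7: False, v_8: False, v_9: False, v_10: True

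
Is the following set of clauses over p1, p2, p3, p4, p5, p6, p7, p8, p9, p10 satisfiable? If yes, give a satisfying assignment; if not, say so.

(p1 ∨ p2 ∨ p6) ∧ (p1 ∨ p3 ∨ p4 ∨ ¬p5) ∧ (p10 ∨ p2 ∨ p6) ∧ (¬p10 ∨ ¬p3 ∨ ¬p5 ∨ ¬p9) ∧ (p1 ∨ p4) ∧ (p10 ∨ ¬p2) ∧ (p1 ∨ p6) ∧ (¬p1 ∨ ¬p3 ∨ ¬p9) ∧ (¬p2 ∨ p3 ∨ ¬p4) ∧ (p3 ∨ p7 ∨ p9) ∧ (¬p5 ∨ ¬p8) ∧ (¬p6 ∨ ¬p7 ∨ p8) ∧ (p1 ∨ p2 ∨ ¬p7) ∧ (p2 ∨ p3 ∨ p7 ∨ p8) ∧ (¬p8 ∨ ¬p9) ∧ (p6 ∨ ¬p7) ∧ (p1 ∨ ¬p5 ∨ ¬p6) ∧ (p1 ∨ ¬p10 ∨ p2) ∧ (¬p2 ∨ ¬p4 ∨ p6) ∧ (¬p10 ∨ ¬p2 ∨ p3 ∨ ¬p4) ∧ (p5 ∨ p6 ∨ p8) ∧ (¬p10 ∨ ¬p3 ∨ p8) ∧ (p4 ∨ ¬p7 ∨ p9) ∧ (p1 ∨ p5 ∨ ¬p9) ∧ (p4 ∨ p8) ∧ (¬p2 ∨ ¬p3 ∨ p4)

p1=T, p2=F, p3=T, p4=T, p5=F, p6=T, p7=F, p8=F, p9=F, p10=F

Set p1 = True.
Set p2 = False.
Set p3 = True.
  then (¬p1 ∨ ¬p3 ∨ ¬p9) forces p9 = False.
Set p4 = True.
Set p5 = False.
Set p6 = True.
Set p7 = False.
Set p8 = False.
  then (¬p10 ∨ ¬p3 ∨ p8) forces p10 = False.
All clauses satisfied.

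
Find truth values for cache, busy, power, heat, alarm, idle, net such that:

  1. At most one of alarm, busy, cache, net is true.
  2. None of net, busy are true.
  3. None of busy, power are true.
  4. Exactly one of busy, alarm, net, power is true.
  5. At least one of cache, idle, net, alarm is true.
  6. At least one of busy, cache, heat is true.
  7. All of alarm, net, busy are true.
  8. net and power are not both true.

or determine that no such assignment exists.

Unsatisfiable — no assignment works.

Case busy = True:
  Constraint (2) is violated (busy=T) — contradiction.
Case busy = False:
  Constraint (7) is violated (busy=F) — contradiction.
Both cases fail — unsatisfiable.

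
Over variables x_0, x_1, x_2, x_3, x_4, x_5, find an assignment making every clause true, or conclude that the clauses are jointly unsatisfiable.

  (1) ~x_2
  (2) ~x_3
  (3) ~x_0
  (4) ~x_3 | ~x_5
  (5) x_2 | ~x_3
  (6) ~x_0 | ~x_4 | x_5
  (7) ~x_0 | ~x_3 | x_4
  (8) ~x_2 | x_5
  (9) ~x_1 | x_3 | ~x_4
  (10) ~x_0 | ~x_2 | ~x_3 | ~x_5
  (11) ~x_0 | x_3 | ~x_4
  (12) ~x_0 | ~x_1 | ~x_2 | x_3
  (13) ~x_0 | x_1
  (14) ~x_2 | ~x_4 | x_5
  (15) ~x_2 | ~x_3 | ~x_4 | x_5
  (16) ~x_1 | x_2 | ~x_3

Unit clause (~x_2) forces x_2 = False.
Unit clause (~x_3) forces x_3 = False.
Unit clause (~x_0) forces x_0 = False.
Set x_1 = True.
  then (~x_1 | x_3 | ~x_4) forces x_4 = False.
Set x_5 = True.
All clauses satisfied.

x_0 = False, x_1 = True, x_2 = False, x_3 = False, x_4 = False, x_5 = True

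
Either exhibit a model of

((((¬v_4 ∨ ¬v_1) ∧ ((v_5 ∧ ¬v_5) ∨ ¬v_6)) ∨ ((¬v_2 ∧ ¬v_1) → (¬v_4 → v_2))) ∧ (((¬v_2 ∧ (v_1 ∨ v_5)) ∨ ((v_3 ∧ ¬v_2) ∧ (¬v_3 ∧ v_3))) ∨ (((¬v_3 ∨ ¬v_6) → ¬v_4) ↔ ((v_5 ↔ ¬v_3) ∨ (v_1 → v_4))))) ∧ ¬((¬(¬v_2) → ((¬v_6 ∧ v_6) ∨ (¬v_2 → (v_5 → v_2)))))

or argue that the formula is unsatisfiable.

The conjunct ¬((¬(¬v_2) → ((¬v_6 ∧ v_6) ∨ (¬v_2 → (v_5 → v_2))))) is unsatisfiable on its own:
  v_2=F, v_5=F, v_6=F: evaluates to False.
  v_2=F, v_5=F, v_6=T: evaluates to False.
  v_2=F, v_5=T, v_6=F: evaluates to False.
  v_2=F, v_5=T, v_6=T: evaluates to False.
  v_2=T, v_5=F, v_6=F: evaluates to False.
  v_2=T, v_5=F, v_6=T: evaluates to False.
  v_2=T, v_5=T, v_6=F: evaluates to False.
  v_2=T, v_5=T, v_6=T: evaluates to False.
So the whole conjunction is unsatisfiable.

UNSATISFIABLE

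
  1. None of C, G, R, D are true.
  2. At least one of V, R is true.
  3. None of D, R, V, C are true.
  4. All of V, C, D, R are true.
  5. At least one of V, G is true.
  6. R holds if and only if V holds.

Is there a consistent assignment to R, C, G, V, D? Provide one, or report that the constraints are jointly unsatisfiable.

UNSATISFIABLE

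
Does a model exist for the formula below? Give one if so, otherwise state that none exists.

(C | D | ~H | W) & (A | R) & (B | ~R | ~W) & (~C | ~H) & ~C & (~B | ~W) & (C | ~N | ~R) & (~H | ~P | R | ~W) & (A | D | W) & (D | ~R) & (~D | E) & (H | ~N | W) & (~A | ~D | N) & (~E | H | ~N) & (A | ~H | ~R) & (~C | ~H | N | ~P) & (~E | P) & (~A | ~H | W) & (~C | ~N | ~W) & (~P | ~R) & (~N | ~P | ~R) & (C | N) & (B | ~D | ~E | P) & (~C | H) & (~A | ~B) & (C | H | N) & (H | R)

W = True, D = False, R = False, C = False, N = True, A = True, H = True, B = False, E = False, P = False

Unit clause (~C) forces C = False.
In (C | N) only N is left, so N = True.
In (C | ~N | ~R) only ~R is left, so R = False.
In (H | R) only H is left, so H = True.
In (A | R) only A is left, so A = True.
In (~A | ~H | W) only W is left, so W = True.
In (~A | ~B) only ~B is left, so B = False.
In (~H | ~P | R | ~W) only ~P is left, so P = False.
In (~E | P) only ~E is left, so E = False.
In (~D | E) only ~D is left, so D = False.
All clauses satisfied.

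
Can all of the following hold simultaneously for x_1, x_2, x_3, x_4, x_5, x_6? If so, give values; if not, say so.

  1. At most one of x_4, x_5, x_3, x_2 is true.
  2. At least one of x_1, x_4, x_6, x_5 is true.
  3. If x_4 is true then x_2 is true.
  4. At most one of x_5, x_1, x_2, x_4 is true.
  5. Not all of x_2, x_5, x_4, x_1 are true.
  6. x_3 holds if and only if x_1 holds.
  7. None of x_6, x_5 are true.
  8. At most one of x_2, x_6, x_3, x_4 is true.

x_1=T, x_2=F, x_3=T, x_4=F, x_5=F, x_6=F

  (1) {x_4, x_5, x_3, x_2}: 1 true — at most one ✓
  (2) {x_1, x_4, x_6, x_5}: 1 true — at least one ✓
  (3) x_4=F ⇒ x_2: vacuous ✓
  (4) {x_5, x_1, x_2, x_4}: 1 true — at most one ✓
  (5) {x_2, x_5, x_4, x_1}: 1/4 true — not all ✓
  (6) x_3=T, x_1=T — same ✓
  (7) {x_6, x_5}: 0 true — none ✓
  (8) {x_2, x_6, x_3, x_4}: 1 true — at most one ✓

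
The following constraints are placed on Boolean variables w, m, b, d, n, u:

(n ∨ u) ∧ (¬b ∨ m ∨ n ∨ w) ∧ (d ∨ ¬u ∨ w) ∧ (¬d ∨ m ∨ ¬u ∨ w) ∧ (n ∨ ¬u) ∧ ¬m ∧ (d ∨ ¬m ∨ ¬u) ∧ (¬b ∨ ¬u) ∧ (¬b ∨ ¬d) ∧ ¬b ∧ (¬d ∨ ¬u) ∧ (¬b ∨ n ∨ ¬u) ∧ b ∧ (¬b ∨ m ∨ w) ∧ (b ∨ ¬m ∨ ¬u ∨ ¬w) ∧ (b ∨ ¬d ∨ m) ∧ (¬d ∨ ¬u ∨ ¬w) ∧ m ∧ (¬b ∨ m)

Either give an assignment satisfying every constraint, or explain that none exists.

Case m = True:
  Clause (¬m) is falsified — contradiction.
Case m = False:
  Clause (m) is falsified — contradiction.
Both cases fail, so the formula is unsatisfiable.

The formula is unsatisfiable.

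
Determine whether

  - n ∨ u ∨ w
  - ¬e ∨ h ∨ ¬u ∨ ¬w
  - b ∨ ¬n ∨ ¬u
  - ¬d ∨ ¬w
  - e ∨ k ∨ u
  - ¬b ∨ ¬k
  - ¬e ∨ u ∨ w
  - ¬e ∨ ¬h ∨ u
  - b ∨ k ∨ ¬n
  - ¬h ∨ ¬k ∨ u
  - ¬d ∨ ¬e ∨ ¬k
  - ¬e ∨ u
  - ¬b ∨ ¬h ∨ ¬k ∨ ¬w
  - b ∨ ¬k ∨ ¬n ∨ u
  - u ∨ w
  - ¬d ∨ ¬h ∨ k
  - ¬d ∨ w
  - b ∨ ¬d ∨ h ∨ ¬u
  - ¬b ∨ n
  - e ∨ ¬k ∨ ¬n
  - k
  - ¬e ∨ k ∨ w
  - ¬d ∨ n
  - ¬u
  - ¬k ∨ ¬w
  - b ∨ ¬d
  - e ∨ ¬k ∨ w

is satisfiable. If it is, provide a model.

Case w = True:
  (¬d ∨ ¬w) forces d = False.
  (k) forces k = True.
  Clause (¬k ∨ ¬w) is falsified — contradiction.
Case w = False:
  (u ∨ w) forces u = True.
  Clause (¬u) is falsified — contradiction.
Both cases fail, so the formula is unsatisfiable.

The formula is unsatisfiable.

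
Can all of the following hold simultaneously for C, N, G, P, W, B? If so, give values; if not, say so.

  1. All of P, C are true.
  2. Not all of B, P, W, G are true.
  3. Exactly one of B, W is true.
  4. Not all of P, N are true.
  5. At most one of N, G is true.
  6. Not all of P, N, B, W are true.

C=T, N=F, G=F, P=T, W=F, B=T

  (1) {P, C}: all 2 true ✓
  (2) {B, P, W, G}: 2/4 true — not all ✓
  (3) {B, W}: 1 true — exactly one ✓
  (4) {P, N}: 1/2 true — not all ✓
  (5) {N, G}: 0 true — at most one ✓
  (6) {P, N, B, W}: 2/4 true — not all ✓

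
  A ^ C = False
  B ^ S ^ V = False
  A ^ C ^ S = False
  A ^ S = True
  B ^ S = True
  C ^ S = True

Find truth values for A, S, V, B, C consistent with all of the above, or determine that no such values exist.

A=T; S=F; V=T; B=T; C=T

A ^ C = T ^ T = False ✓
B ^ S ^ V = T ^ F ^ T = False ✓
A ^ C ^ S = T ^ T ^ F = False ✓
A ^ S = T ^ F = True ✓
B ^ S = T ^ F = True ✓
C ^ S = T ^ F = True ✓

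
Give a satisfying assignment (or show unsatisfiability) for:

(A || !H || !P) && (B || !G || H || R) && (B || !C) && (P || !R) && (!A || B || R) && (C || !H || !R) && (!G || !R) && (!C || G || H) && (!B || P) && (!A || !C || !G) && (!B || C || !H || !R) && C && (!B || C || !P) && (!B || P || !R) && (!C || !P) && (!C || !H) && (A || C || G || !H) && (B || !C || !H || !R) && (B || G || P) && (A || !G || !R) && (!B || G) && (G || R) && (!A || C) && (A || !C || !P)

No satisfying assignment exists.

Case C = True:
  (B || !C) forces B = True.
  (!B || P) forces P = True.
  Clause (!C || !P) is falsified — contradiction.
Case C = False:
  Clause (C) is falsified — contradiction.
Both cases fail, so the formula is unsatisfiable.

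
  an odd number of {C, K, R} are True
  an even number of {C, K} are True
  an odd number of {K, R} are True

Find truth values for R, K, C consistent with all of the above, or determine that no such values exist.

R = True, K = False, C = False

{C, K, R}: 1 true → odd ✓
{C, K}: 0 true → even ✓
{K, R}: 1 true → odd ✓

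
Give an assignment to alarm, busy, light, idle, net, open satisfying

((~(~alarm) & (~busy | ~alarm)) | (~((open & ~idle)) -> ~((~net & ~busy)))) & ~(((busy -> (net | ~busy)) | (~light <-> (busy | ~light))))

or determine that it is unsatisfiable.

alarm: True, busy: True, light: True, idle: False, net: False, open: True

  (~(~alarm) & (~busy | ~alarm)) | (~((open & ~idle)) -> ~((~net & ~busy))) = True
    ~(~alarm) & (~busy | ~alarm) = False
      ~(~alarm) = True
        ~alarm = False
      ~busy | ~alarm = False
        ~busy = False
        ~alarm = False
    ~((open & ~idle)) -> ~((~net & ~busy)) = True
      ~((open & ~idle)) = False
        open & ~idle = True
          ~idle = True
      ~((~net & ~busy)) = True
        ~net & ~busy = False
          ~net = True
          ~busy = False
  ~(((busy -> (net | ~busy)) | (~light <-> (busy | ~light)))) = True
    (busy -> (net | ~busy)) | (~light <-> (busy | ~light)) = False
      busy -> (net | ~busy) = False
        net | ~busy = False
          ~busy = False
      ~light <-> (busy | ~light) = False
        ~light = False
        busy | ~light = True
          ~light = False
Both conjuncts True, so the formula holds.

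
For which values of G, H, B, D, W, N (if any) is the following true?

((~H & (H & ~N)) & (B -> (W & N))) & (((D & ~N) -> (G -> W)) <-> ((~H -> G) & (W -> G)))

Unsatisfiable — no assignment works.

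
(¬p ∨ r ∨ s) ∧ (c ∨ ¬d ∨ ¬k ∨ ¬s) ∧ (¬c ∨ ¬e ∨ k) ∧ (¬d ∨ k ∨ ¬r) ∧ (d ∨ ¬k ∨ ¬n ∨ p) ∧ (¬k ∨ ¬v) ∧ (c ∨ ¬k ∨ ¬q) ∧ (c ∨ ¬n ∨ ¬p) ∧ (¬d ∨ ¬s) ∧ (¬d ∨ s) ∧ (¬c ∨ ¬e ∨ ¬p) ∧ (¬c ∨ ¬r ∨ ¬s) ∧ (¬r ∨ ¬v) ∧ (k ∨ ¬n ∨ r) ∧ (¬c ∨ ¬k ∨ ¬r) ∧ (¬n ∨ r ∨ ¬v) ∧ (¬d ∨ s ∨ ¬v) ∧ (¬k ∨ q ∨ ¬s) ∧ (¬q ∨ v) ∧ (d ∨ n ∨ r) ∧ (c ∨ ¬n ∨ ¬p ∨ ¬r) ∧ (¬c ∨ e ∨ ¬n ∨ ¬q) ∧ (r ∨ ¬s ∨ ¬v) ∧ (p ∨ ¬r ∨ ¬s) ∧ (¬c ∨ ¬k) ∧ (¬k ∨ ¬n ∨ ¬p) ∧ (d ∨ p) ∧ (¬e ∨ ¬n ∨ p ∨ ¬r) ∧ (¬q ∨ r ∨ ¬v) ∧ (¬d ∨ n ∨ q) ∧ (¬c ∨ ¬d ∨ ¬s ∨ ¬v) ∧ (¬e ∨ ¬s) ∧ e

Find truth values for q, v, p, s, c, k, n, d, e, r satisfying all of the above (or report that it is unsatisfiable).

Unit clause (e) forces e = True.
In (¬e ∨ ¬s) only ¬s is left, so s = False.
In (¬d ∨ s) only ¬d is left, so d = False.
In (d ∨ p) only p is left, so p = True.
In (¬p ∨ r ∨ s) only r is left, so r = True.
In (¬c ∨ ¬e ∨ ¬p) only ¬c is left, so c = False.
In (¬r ∨ ¬v) only ¬v is left, so v = False.
In (¬q ∨ v) only ¬q is left, so q = False.
In (c ∨ ¬n ∨ ¬p ∨ ¬r) only ¬n is left, so n = False.
Set k = True.
All clauses satisfied.

q=F, v=F, p=T, s=F, c=F, k=T, n=F, d=F, e=T, r=T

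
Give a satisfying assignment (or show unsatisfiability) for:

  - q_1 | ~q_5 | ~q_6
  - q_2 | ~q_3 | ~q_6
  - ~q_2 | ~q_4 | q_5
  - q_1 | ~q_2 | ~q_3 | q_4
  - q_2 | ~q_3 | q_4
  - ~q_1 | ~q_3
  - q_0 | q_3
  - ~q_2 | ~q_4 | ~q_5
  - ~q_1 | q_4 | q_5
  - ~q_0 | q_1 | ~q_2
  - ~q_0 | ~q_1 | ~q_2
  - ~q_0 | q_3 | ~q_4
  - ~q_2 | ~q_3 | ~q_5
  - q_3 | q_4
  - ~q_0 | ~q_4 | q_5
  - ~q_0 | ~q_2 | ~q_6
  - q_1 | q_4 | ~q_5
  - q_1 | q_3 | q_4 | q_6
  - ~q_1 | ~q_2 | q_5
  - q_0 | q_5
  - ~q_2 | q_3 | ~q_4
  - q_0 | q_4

Set q_0 = True.
Try q_1 = True:
  (~q_1 | ~q_3) forces q_3 = False.
  (~q_0 | ~q_1 | ~q_2) forces q_2 = False.
  (~q_0 | q_3 | ~q_4) forces q_4 = False.
  clause (q_3 | q_4) is falsified — backtrack.
So q_1 = False.
  then (~q_0 | q_1 | ~q_2) forces q_2 = False.
Try q_3 = False:
  (~q_0 | q_3 | ~q_4) forces q_4 = False.
  clause (q_3 | q_4) is falsified — backtrack.
So q_3 = True.
  then (q_2 | ~q_3 | ~q_6) forces q_6 = False.
  then (q_2 | ~q_3 | q_4) forces q_4 = True.
  then (~q_0 | ~q_4 | q_5) forces q_5 = True.
All clauses satisfied.

q_0 = True, q_1 = False, q_2 = False, q_3 = True, q_4 = True, q_5 = True, q_6 = False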